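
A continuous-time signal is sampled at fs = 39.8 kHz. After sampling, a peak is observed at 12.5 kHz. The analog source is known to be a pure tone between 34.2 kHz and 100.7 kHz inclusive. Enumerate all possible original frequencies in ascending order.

Frequencies that alias to 12.5 kHz are k·fs ± 12.5 kHz for integer k ≥ 0.
k=0: 12.5 kHz.
k=1: 27.3 kHz, 52.3 kHz.
k=2: 67.1 kHz, 92.1 kHz.
k=3: 106.9 kHz, 131.9 kHz.
Within [34.2 kHz, 100.7 kHz]: 52.3 kHz, 67.1 kHz, 92.1 kHz.

52.3 kHz, 67.1 kHz, 92.1 kHz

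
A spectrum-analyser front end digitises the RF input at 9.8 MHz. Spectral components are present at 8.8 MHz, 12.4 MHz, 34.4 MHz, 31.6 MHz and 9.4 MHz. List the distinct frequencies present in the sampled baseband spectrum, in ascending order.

fs/2 = 4.9 MHz.
8.8 MHz > fs/2 = 4.9 MHz, folds to fs − 8.8 MHz = 1 MHz.
12.4 MHz mod fs = 2.6 MHz.
2.6 MHz ≤ fs/2 = 4.9 MHz, appears at 2.6 MHz.
34.4 MHz mod fs = 5 MHz.
5 MHz > fs/2 = 4.9 MHz, folds to fs − 5 MHz = 4.8 MHz.
31.6 MHz mod fs = 2.2 MHz.
2.2 MHz ≤ fs/2 = 4.9 MHz, appears at 2.2 MHz.
9.4 MHz > fs/2 = 4.9 MHz, folds to fs − 9.4 MHz = 0.4 MHz.
Distinct values: {0.4 MHz, 1 MHz, 2.2 MHz, 2.6 MHz, 4.8 MHz}.

0.4 MHz, 1 MHz, 2.2 MHz, 2.6 MHz, 4.8 MHz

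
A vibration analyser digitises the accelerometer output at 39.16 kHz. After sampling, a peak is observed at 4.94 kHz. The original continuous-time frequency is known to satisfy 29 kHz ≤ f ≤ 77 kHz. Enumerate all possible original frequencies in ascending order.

34.22 kHz, 44.1 kHz, 73.38 kHz

Frequencies that alias to 4.94 kHz are k·fs ± 4.94 kHz for integer k ≥ 0.
k=0: 4.94 kHz.
k=1: 34.22 kHz, 44.1 kHz.
k=2: 73.38 kHz, 83.26 kHz.
k=3: 112.54 kHz, 122.42 kHz.
Within [29 kHz, 77 kHz]: 34.22 kHz, 44.1 kHz, 73.38 kHz.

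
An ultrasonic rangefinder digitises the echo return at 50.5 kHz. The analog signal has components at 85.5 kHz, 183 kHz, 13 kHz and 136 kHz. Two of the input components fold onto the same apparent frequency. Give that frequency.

fs/2 = 25.25 kHz.
85.5 kHz mod fs = 35 kHz.
35 kHz > fs/2 = 25.25 kHz, folds to fs − 35 kHz = 15.5 kHz.
183 kHz mod fs = 31.5 kHz.
31.5 kHz > fs/2 = 25.25 kHz, folds to fs − 31.5 kHz = 19 kHz.
13 kHz ≤ fs/2 = 25.25 kHz, passes unchanged.
136 kHz mod fs = 35 kHz.
35 kHz > fs/2 = 25.25 kHz, folds to fs − 35 kHz = 15.5 kHz.
85.5 kHz and 136 kHz both map to 15.5 kHz.

15.5 kHz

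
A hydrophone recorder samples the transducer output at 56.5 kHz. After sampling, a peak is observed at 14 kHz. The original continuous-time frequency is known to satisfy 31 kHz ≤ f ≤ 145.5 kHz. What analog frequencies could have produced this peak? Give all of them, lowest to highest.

42.5 kHz, 70.5 kHz, 99 kHz, 127 kHz

Frequencies that alias to 14 kHz are k·fs ± 14 kHz for integer k ≥ 0.
k=0: 14 kHz.
k=1: 42.5 kHz, 70.5 kHz.
k=2: 99 kHz, 127 kHz.
k=3: 155.5 kHz, 183.5 kHz.
Within [31 kHz, 145.5 kHz]: 42.5 kHz, 70.5 kHz, 99 kHz, 127 kHz.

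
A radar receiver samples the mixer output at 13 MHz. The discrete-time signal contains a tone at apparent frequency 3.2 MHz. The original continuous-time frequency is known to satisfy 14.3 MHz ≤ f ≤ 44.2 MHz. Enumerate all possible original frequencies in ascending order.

Frequencies that alias to 3.2 MHz are k·fs ± 3.2 MHz for integer k ≥ 0.
k=0: 3.2 MHz.
k=1: 9.8 MHz, 16.2 MHz.
k=2: 22.8 MHz, 29.2 MHz.
k=3: 35.8 MHz, 42.2 MHz.
k=4: 48.8 MHz, 55.2 MHz.
Within [14.3 MHz, 44.2 MHz]: 16.2 MHz, 22.8 MHz, 29.2 MHz, 35.8 MHz, 42.2 MHz.

16.2 MHz, 22.8 MHz, 29.2 MHz, 35.8 MHz, 42.2 MHz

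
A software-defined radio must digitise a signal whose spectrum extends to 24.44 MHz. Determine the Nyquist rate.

48.88 MHz

Nyquist rate = 2 × 24.44 MHz = 48.88 MHz.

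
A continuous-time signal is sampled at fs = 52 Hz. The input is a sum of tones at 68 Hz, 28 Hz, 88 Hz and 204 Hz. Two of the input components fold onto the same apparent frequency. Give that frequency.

fs/2 = 26 Hz.
68 Hz mod fs = 16 Hz.
16 Hz ≤ fs/2 = 26 Hz, appears at 16 Hz.
28 Hz > fs/2 = 26 Hz, folds to fs − 28 Hz = 24 Hz.
88 Hz mod fs = 36 Hz.
36 Hz > fs/2 = 26 Hz, folds to fs − 36 Hz = 16 Hz.
204 Hz mod fs = 48 Hz.
48 Hz > fs/2 = 26 Hz, folds to fs − 48 Hz = 4 Hz.
68 Hz and 88 Hz both map to 16 Hz.

16 Hz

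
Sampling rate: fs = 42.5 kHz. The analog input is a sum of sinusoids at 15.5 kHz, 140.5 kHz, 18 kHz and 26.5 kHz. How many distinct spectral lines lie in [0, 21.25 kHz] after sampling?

4

fs/2 = 21.25 kHz.
15.5 kHz ≤ fs/2 = 21.25 kHz, passes unchanged.
140.5 kHz mod fs = 13 kHz.
13 kHz ≤ fs/2 = 21.25 kHz, appears at 13 kHz.
18 kHz ≤ fs/2 = 21.25 kHz, passes unchanged.
26.5 kHz > fs/2 = 21.25 kHz, folds to fs − 26.5 kHz = 16 kHz.
Distinct values: {13 kHz, 15.5 kHz, 16 kHz, 18 kHz} → 4.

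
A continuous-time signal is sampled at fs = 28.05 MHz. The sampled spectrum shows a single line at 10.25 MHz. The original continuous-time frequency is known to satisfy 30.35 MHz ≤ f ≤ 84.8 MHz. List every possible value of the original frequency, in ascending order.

38.3 MHz, 45.85 MHz, 66.35 MHz, 73.9 MHz

Frequencies that alias to 10.25 MHz are k·fs ± 10.25 MHz for integer k ≥ 0.
k=0: 10.25 MHz.
k=1: 17.8 MHz, 38.3 MHz.
k=2: 45.85 MHz, 66.35 MHz.
k=3: 73.9 MHz, 94.4 MHz.
k=4: 101.95 MHz, 122.45 MHz.
Within [30.35 MHz, 84.8 MHz]: 38.3 MHz, 45.85 MHz, 66.35 MHz, 73.9 MHz.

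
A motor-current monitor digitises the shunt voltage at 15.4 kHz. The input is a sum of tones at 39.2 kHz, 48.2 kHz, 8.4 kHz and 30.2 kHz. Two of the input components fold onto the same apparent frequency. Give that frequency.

fs/2 = 7.7 kHz.
39.2 kHz mod fs = 8.4 kHz.
8.4 kHz > fs/2 = 7.7 kHz, folds to fs − 8.4 kHz = 7 kHz.
48.2 kHz mod fs = 2 kHz.
2 kHz ≤ fs/2 = 7.7 kHz, appears at 2 kHz.
8.4 kHz > fs/2 = 7.7 kHz, folds to fs − 8.4 kHz = 7 kHz.
30.2 kHz mod fs = 14.8 kHz.
14.8 kHz > fs/2 = 7.7 kHz, folds to fs − 14.8 kHz = 0.6 kHz.
8.4 kHz and 39.2 kHz both map to 7 kHz.

7 kHz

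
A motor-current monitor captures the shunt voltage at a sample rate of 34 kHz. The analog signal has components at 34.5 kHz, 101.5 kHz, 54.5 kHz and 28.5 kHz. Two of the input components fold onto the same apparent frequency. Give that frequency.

fs/2 = 17 kHz.
34.5 kHz mod fs = 0.5 kHz.
0.5 kHz ≤ fs/2 = 17 kHz, appears at 0.5 kHz.
101.5 kHz mod fs = 33.5 kHz.
33.5 kHz > fs/2 = 17 kHz, folds to fs − 33.5 kHz = 0.5 kHz.
54.5 kHz mod fs = 20.5 kHz.
20.5 kHz > fs/2 = 17 kHz, folds to fs − 20.5 kHz = 13.5 kHz.
28.5 kHz > fs/2 = 17 kHz, folds to fs − 28.5 kHz = 5.5 kHz.
34.5 kHz and 101.5 kHz both map to 0.5 kHz.

0.5 kHz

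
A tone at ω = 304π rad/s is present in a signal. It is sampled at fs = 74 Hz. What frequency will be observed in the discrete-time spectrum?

4 Hz

ω = 304π rad/s → f = ω/(2π) = 152 Hz.
152 Hz mod fs = 4 Hz.
4 Hz ≤ fs/2 = 37 Hz, appears at 4 Hz.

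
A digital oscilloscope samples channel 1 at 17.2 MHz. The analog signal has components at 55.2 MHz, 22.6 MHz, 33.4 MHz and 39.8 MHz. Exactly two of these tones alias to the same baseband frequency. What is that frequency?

fs/2 = 8.6 MHz.
55.2 MHz mod fs = 3.6 MHz.
3.6 MHz ≤ fs/2 = 8.6 MHz, appears at 3.6 MHz.
22.6 MHz mod fs = 5.4 MHz.
5.4 MHz ≤ fs/2 = 8.6 MHz, appears at 5.4 MHz.
33.4 MHz mod fs = 16.2 MHz.
16.2 MHz > fs/2 = 8.6 MHz, folds to fs − 16.2 MHz = 1 MHz.
39.8 MHz mod fs = 5.4 MHz.
5.4 MHz ≤ fs/2 = 8.6 MHz, appears at 5.4 MHz.
22.6 MHz and 39.8 MHz both map to 5.4 MHz.

5.4 MHz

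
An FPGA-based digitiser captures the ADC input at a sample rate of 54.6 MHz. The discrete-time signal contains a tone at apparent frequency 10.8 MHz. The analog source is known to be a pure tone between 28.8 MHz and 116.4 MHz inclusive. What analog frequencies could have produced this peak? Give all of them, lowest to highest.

Frequencies that alias to 10.8 MHz are k·fs ± 10.8 MHz for integer k ≥ 0.
k=0: 10.8 MHz.
k=1: 43.8 MHz, 65.4 MHz.
k=2: 98.4 MHz, 120 MHz.
k=3: 153 MHz, 174.6 MHz.
Within [28.8 MHz, 116.4 MHz]: 43.8 MHz, 65.4 MHz, 98.4 MHz.

43.8 MHz, 65.4 MHz, 98.4 MHz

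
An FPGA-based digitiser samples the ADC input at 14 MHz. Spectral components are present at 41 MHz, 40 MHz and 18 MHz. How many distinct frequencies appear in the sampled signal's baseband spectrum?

fs/2 = 7 MHz.
41 MHz mod fs = 13 MHz.
13 MHz > fs/2 = 7 MHz, folds to fs − 13 MHz = 1 MHz.
40 MHz mod fs = 12 MHz.
12 MHz > fs/2 = 7 MHz, folds to fs − 12 MHz = 2 MHz.
18 MHz mod fs = 4 MHz.
4 MHz ≤ fs/2 = 7 MHz, appears at 4 MHz.
Distinct values: {1 MHz, 2 MHz, 4 MHz} → 3.

3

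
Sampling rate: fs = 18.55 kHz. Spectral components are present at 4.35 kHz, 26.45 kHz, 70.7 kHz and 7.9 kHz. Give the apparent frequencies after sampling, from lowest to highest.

fs/2 = 9.275 kHz.
4.35 kHz ≤ fs/2 = 9.275 kHz, passes unchanged.
26.45 kHz mod fs = 7.9 kHz.
7.9 kHz ≤ fs/2 = 9.275 kHz, appears at 7.9 kHz.
70.7 kHz mod fs = 15.05 kHz.
15.05 kHz > fs/2 = 9.275 kHz, folds to fs − 15.05 kHz = 3.5 kHz.
7.9 kHz ≤ fs/2 = 9.275 kHz, passes unchanged.
Distinct values: {3.5 kHz, 4.35 kHz, 7.9 kHz}.

3.5 kHz, 4.35 kHz, 7.9 kHz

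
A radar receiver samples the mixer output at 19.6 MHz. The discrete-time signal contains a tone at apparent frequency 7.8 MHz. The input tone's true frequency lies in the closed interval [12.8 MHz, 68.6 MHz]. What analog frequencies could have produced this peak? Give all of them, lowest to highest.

27.4 MHz, 31.4 MHz, 47 MHz, 51 MHz, 66.6 MHz

Frequencies that alias to 7.8 MHz are k·fs ± 7.8 MHz for integer k ≥ 0.
k=0: 7.8 MHz.
k=1: 11.8 MHz, 27.4 MHz.
k=2: 31.4 MHz, 47 MHz.
k=3: 51 MHz, 66.6 MHz.
k=4: 70.6 MHz, 86.2 MHz.
Within [12.8 MHz, 68.6 MHz]: 27.4 MHz, 31.4 MHz, 47 MHz, 51 MHz, 66.6 MHz.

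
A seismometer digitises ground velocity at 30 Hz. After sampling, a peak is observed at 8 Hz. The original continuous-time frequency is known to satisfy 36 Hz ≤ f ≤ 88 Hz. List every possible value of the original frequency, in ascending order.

Frequencies that alias to 8 Hz are k·fs ± 8 Hz for integer k ≥ 0.
k=0: 8 Hz.
k=1: 22 Hz, 38 Hz.
k=2: 52 Hz, 68 Hz.
k=3: 82 Hz, 98 Hz.
k=4: 112 Hz, 128 Hz.
Within [36 Hz, 88 Hz]: 38 Hz, 52 Hz, 68 Hz, 82 Hz.

38 Hz, 52 Hz, 68 Hz, 82 Hz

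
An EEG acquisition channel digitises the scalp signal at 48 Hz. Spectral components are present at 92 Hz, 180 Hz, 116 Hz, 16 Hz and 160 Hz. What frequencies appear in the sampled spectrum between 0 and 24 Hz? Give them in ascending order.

4 Hz, 12 Hz, 16 Hz, 20 Hz

fs/2 = 24 Hz.
92 Hz mod fs = 44 Hz.
44 Hz > fs/2 = 24 Hz, folds to fs − 44 Hz = 4 Hz.
180 Hz mod fs = 36 Hz.
36 Hz > fs/2 = 24 Hz, folds to fs − 36 Hz = 12 Hz.
116 Hz mod fs = 20 Hz.
20 Hz ≤ fs/2 = 24 Hz, appears at 20 Hz.
16 Hz ≤ fs/2 = 24 Hz, passes unchanged.
160 Hz mod fs = 16 Hz.
16 Hz ≤ fs/2 = 24 Hz, appears at 16 Hz.
Distinct values: {4 Hz, 12 Hz, 16 Hz, 20 Hz}.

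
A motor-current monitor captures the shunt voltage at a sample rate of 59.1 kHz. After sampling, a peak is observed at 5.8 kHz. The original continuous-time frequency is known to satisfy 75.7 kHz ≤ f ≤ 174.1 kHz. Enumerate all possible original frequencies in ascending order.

112.4 kHz, 124 kHz, 171.5 kHz

Frequencies that alias to 5.8 kHz are k·fs ± 5.8 kHz for integer k ≥ 0.
k=0: 5.8 kHz.
k=1: 53.3 kHz, 64.9 kHz.
k=2: 112.4 kHz, 124 kHz.
k=3: 171.5 kHz, 183.1 kHz.
k=4: 230.6 kHz, 242.2 kHz.
Within [75.7 kHz, 174.1 kHz]: 112.4 kHz, 124 kHz, 171.5 kHz.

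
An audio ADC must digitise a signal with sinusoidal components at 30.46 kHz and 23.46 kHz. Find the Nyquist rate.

Highest-frequency component: 30.46 kHz.
Nyquist rate = 2 × 30.46 kHz = 60.92 kHz.

60.92 kHz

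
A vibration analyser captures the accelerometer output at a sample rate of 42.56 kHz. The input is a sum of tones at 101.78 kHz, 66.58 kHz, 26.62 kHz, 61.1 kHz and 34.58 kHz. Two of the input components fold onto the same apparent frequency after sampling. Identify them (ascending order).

61.1 kHz, 66.58 kHz

fs/2 = 21.28 kHz.
101.78 kHz mod fs = 16.66 kHz.
16.66 kHz ≤ fs/2 = 21.28 kHz, appears at 16.66 kHz.
66.58 kHz mod fs = 24.02 kHz.
24.02 kHz > fs/2 = 21.28 kHz, folds to fs − 24.02 kHz = 18.54 kHz.
26.62 kHz > fs/2 = 21.28 kHz, folds to fs − 26.62 kHz = 15.94 kHz.
61.1 kHz mod fs = 18.54 kHz.
18.54 kHz ≤ fs/2 = 21.28 kHz, appears at 18.54 kHz.
34.58 kHz > fs/2 = 21.28 kHz, folds to fs − 34.58 kHz = 7.98 kHz.
61.1 kHz and 66.58 kHz both map to 18.54 kHz.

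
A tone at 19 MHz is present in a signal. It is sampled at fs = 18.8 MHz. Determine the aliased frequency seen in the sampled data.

19 MHz mod fs = 0.2 MHz.
0.2 MHz ≤ fs/2 = 9.4 MHz, appears at 0.2 MHz.

0.2 MHz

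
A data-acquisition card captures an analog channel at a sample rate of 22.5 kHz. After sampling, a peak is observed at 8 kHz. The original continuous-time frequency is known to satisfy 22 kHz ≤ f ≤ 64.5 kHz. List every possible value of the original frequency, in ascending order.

30.5 kHz, 37 kHz, 53 kHz, 59.5 kHz

Frequencies that alias to 8 kHz are k·fs ± 8 kHz for integer k ≥ 0.
k=0: 8 kHz.
k=1: 14.5 kHz, 30.5 kHz.
k=2: 37 kHz, 53 kHz.
k=3: 59.5 kHz, 75.5 kHz.
k=4: 82 kHz, 98 kHz.
Within [22 kHz, 64.5 kHz]: 30.5 kHz, 37 kHz, 53 kHz, 59.5 kHz.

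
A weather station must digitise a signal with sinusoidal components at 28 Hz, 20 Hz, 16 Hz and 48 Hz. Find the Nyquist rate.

Highest-frequency component: 48 Hz.
Nyquist rate = 2 × 48 Hz = 96 Hz.

96 Hz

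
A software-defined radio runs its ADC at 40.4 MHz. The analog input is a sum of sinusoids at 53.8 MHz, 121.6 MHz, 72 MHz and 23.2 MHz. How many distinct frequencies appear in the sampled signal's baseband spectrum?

4

fs/2 = 20.2 MHz.
53.8 MHz mod fs = 13.4 MHz.
13.4 MHz ≤ fs/2 = 20.2 MHz, appears at 13.4 MHz.
121.6 MHz mod fs = 0.4 MHz.
0.4 MHz ≤ fs/2 = 20.2 MHz, appears at 0.4 MHz.
72 MHz mod fs = 31.6 MHz.
31.6 MHz > fs/2 = 20.2 MHz, folds to fs − 31.6 MHz = 8.8 MHz.
23.2 MHz > fs/2 = 20.2 MHz, folds to fs − 23.2 MHz = 17.2 MHz.
Distinct values: {0.4 MHz, 8.8 MHz, 13.4 MHz, 17.2 MHz} → 4.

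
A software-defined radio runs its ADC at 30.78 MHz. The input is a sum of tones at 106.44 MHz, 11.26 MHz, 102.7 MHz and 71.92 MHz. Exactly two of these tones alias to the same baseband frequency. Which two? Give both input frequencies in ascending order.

fs/2 = 15.39 MHz.
106.44 MHz mod fs = 14.1 MHz.
14.1 MHz ≤ fs/2 = 15.39 MHz, appears at 14.1 MHz.
11.26 MHz ≤ fs/2 = 15.39 MHz, passes unchanged.
102.7 MHz mod fs = 10.36 MHz.
10.36 MHz ≤ fs/2 = 15.39 MHz, appears at 10.36 MHz.
71.92 MHz mod fs = 10.36 MHz.
10.36 MHz ≤ fs/2 = 15.39 MHz, appears at 10.36 MHz.
71.92 MHz and 102.7 MHz both map to 10.36 MHz.

71.92 MHz, 102.7 MHz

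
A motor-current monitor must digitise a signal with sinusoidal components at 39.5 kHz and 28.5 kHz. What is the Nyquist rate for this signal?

Highest-frequency component: 39.5 kHz.
Nyquist rate = 2 × 39.5 kHz = 79 kHz.

79 kHz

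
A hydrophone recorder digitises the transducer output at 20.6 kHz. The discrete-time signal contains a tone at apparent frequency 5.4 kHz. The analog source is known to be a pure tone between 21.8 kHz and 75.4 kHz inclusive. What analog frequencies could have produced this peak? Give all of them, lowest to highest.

26 kHz, 35.8 kHz, 46.6 kHz, 56.4 kHz, 67.2 kHz

Frequencies that alias to 5.4 kHz are k·fs ± 5.4 kHz for integer k ≥ 0.
k=0: 5.4 kHz.
k=1: 15.2 kHz, 26 kHz.
k=2: 35.8 kHz, 46.6 kHz.
k=3: 56.4 kHz, 67.2 kHz.
k=4: 77 kHz, 87.8 kHz.
Within [21.8 kHz, 75.4 kHz]: 26 kHz, 35.8 kHz, 46.6 kHz, 56.4 kHz, 67.2 kHz.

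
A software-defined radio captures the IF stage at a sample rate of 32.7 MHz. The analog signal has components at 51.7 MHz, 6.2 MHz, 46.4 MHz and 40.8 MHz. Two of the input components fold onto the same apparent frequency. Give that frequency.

13.7 MHz

fs/2 = 16.35 MHz.
51.7 MHz mod fs = 19 MHz.
19 MHz > fs/2 = 16.35 MHz, folds to fs − 19 MHz = 13.7 MHz.
6.2 MHz ≤ fs/2 = 16.35 MHz, passes unchanged.
46.4 MHz mod fs = 13.7 MHz.
13.7 MHz ≤ fs/2 = 16.35 MHz, appears at 13.7 MHz.
40.8 MHz mod fs = 8.1 MHz.
8.1 MHz ≤ fs/2 = 16.35 MHz, appears at 8.1 MHz.
46.4 MHz and 51.7 MHz both map to 13.7 MHz.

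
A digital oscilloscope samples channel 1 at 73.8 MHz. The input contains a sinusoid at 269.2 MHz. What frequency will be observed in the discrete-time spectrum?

269.2 MHz mod fs = 47.8 MHz.
47.8 MHz > fs/2 = 36.9 MHz, folds to fs − 47.8 MHz = 26 MHz.

26 MHz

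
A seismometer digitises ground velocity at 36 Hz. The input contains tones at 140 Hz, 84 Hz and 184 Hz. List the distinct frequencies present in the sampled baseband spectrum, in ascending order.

fs/2 = 18 Hz.
140 Hz mod fs = 32 Hz.
32 Hz > fs/2 = 18 Hz, folds to fs − 32 Hz = 4 Hz.
84 Hz mod fs = 12 Hz.
12 Hz ≤ fs/2 = 18 Hz, appears at 12 Hz.
184 Hz mod fs = 4 Hz.
4 Hz ≤ fs/2 = 18 Hz, appears at 4 Hz.
Distinct values: {4 Hz, 12 Hz}.

4 Hz, 12 Hz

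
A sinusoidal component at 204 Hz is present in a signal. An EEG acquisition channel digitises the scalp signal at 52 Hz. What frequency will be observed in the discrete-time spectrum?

204 Hz mod fs = 48 Hz.
48 Hz > fs/2 = 26 Hz, folds to fs − 48 Hz = 4 Hz.

4 Hz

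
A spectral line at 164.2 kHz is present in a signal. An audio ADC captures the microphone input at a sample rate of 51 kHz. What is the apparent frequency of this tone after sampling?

11.2 kHz

164.2 kHz mod fs = 11.2 kHz.
11.2 kHz ≤ fs/2 = 25.5 kHz, appears at 11.2 kHz.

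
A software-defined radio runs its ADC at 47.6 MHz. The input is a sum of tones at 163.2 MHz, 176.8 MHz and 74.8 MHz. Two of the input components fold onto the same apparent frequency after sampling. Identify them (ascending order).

fs/2 = 23.8 MHz.
163.2 MHz mod fs = 20.4 MHz.
20.4 MHz ≤ fs/2 = 23.8 MHz, appears at 20.4 MHz.
176.8 MHz mod fs = 34 MHz.
34 MHz > fs/2 = 23.8 MHz, folds to fs − 34 MHz = 13.6 MHz.
74.8 MHz mod fs = 27.2 MHz.
27.2 MHz > fs/2 = 23.8 MHz, folds to fs − 27.2 MHz = 20.4 MHz.
74.8 MHz and 163.2 MHz both map to 20.4 MHz.

74.8 MHz, 163.2 MHz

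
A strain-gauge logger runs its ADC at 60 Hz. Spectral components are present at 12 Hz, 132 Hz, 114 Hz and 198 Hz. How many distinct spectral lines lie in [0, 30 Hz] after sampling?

3

fs/2 = 30 Hz.
12 Hz ≤ fs/2 = 30 Hz, passes unchanged.
132 Hz mod fs = 12 Hz.
12 Hz ≤ fs/2 = 30 Hz, appears at 12 Hz.
114 Hz mod fs = 54 Hz.
54 Hz > fs/2 = 30 Hz, folds to fs − 54 Hz = 6 Hz.
198 Hz mod fs = 18 Hz.
18 Hz ≤ fs/2 = 30 Hz, appears at 18 Hz.
Distinct values: {6 Hz, 12 Hz, 18 Hz} → 3.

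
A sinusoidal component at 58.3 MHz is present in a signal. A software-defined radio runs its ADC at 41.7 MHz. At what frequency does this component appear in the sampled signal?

58.3 MHz mod fs = 16.6 MHz.
16.6 MHz ≤ fs/2 = 20.85 MHz, appears at 16.6 MHz.

16.6 MHz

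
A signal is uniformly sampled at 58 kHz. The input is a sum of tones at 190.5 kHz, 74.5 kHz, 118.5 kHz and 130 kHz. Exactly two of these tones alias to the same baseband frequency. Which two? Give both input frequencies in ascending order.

74.5 kHz, 190.5 kHz

fs/2 = 29 kHz.
190.5 kHz mod fs = 16.5 kHz.
16.5 kHz ≤ fs/2 = 29 kHz, appears at 16.5 kHz.
74.5 kHz mod fs = 16.5 kHz.
16.5 kHz ≤ fs/2 = 29 kHz, appears at 16.5 kHz.
118.5 kHz mod fs = 2.5 kHz.
2.5 kHz ≤ fs/2 = 29 kHz, appears at 2.5 kHz.
130 kHz mod fs = 14 kHz.
14 kHz ≤ fs/2 = 29 kHz, appears at 14 kHz.
74.5 kHz and 190.5 kHz both map to 16.5 kHz.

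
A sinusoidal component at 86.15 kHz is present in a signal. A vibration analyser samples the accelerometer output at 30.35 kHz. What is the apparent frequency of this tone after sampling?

4.9 kHz

86.15 kHz mod fs = 25.45 kHz.
25.45 kHz > fs/2 = 15.175 kHz, folds to fs − 25.45 kHz = 4.9 kHz.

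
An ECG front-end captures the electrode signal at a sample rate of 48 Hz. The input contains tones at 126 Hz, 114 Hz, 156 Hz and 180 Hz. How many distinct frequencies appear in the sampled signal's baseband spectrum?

2

fs/2 = 24 Hz.
126 Hz mod fs = 30 Hz.
30 Hz > fs/2 = 24 Hz, folds to fs − 30 Hz = 18 Hz.
114 Hz mod fs = 18 Hz.
18 Hz ≤ fs/2 = 24 Hz, appears at 18 Hz.
156 Hz mod fs = 12 Hz.
12 Hz ≤ fs/2 = 24 Hz, appears at 12 Hz.
180 Hz mod fs = 36 Hz.
36 Hz > fs/2 = 24 Hz, folds to fs − 36 Hz = 12 Hz.
Distinct values: {12 Hz, 18 Hz} → 2.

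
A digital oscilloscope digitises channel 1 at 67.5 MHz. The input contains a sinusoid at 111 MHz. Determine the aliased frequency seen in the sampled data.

24 MHz

111 MHz mod fs = 43.5 MHz.
43.5 MHz > fs/2 = 33.75 MHz, folds to fs − 43.5 MHz = 24 MHz.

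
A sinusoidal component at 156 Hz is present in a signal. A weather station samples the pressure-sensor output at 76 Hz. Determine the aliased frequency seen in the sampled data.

4 Hz

156 Hz mod fs = 4 Hz.
4 Hz ≤ fs/2 = 38 Hz, appears at 4 Hz.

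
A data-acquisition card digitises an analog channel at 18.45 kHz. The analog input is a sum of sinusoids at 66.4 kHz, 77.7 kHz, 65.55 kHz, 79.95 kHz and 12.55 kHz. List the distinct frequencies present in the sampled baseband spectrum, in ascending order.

fs/2 = 9.225 kHz.
66.4 kHz mod fs = 11.05 kHz.
11.05 kHz > fs/2 = 9.225 kHz, folds to fs − 11.05 kHz = 7.4 kHz.
77.7 kHz mod fs = 3.9 kHz.
3.9 kHz ≤ fs/2 = 9.225 kHz, appears at 3.9 kHz.
65.55 kHz mod fs = 10.2 kHz.
10.2 kHz > fs/2 = 9.225 kHz, folds to fs − 10.2 kHz = 8.25 kHz.
79.95 kHz mod fs = 6.15 kHz.
6.15 kHz ≤ fs/2 = 9.225 kHz, appears at 6.15 kHz.
12.55 kHz > fs/2 = 9.225 kHz, folds to fs − 12.55 kHz = 5.9 kHz.
Distinct values: {3.9 kHz, 5.9 kHz, 6.15 kHz, 7.4 kHz, 8.25 kHz}.

3.9 kHz, 5.9 kHz, 6.15 kHz, 7.4 kHz, 8.25 kHz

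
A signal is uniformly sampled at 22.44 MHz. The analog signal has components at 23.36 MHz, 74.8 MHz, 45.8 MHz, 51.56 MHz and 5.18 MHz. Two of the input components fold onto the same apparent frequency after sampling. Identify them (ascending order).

fs/2 = 11.22 MHz.
23.36 MHz mod fs = 0.92 MHz.
0.92 MHz ≤ fs/2 = 11.22 MHz, appears at 0.92 MHz.
74.8 MHz mod fs = 7.48 MHz.
7.48 MHz ≤ fs/2 = 11.22 MHz, appears at 7.48 MHz.
45.8 MHz mod fs = 0.92 MHz.
0.92 MHz ≤ fs/2 = 11.22 MHz, appears at 0.92 MHz.
51.56 MHz mod fs = 6.68 MHz.
6.68 MHz ≤ fs/2 = 11.22 MHz, appears at 6.68 MHz.
5.18 MHz ≤ fs/2 = 11.22 MHz, passes unchanged.
23.36 MHz and 45.8 MHz both map to 0.92 MHz.

23.36 MHz, 45.8 MHz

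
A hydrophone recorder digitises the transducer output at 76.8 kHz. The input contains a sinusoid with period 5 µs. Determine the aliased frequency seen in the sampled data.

T = 5 µs → f = 1/T = 200 kHz.
200 kHz mod fs = 46.4 kHz.
46.4 kHz > fs/2 = 38.4 kHz, folds to fs − 46.4 kHz = 30.4 kHz.

30.4 kHz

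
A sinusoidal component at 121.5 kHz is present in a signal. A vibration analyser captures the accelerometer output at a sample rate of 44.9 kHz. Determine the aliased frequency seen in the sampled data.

121.5 kHz mod fs = 31.7 kHz.
31.7 kHz > fs/2 = 22.45 kHz, folds to fs − 31.7 kHz = 13.2 kHz.

13.2 kHz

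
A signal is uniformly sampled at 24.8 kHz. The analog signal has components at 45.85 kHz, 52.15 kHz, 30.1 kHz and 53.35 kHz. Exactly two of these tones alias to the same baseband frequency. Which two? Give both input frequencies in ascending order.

fs/2 = 12.4 kHz.
45.85 kHz mod fs = 21.05 kHz.
21.05 kHz > fs/2 = 12.4 kHz, folds to fs − 21.05 kHz = 3.75 kHz.
52.15 kHz mod fs = 2.55 kHz.
2.55 kHz ≤ fs/2 = 12.4 kHz, appears at 2.55 kHz.
30.1 kHz mod fs = 5.3 kHz.
5.3 kHz ≤ fs/2 = 12.4 kHz, appears at 5.3 kHz.
53.35 kHz mod fs = 3.75 kHz.
3.75 kHz ≤ fs/2 = 12.4 kHz, appears at 3.75 kHz.
45.85 kHz and 53.35 kHz both map to 3.75 kHz.

45.85 kHz, 53.35 kHz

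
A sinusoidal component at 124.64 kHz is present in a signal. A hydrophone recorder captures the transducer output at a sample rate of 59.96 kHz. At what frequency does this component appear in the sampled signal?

124.64 kHz mod fs = 4.72 kHz.
4.72 kHz ≤ fs/2 = 29.98 kHz, appears at 4.72 kHz.

4.72 kHz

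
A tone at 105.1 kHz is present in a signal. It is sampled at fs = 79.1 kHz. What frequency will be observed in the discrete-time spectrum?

26 kHz

105.1 kHz mod fs = 26 kHz.
26 kHz ≤ fs/2 = 39.55 kHz, appears at 26 kHz.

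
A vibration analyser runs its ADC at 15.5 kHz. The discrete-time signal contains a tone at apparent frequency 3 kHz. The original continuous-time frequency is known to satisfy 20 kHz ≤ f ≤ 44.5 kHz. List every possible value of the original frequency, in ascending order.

Frequencies that alias to 3 kHz are k·fs ± 3 kHz for integer k ≥ 0.
k=0: 3 kHz.
k=1: 12.5 kHz, 18.5 kHz.
k=2: 28 kHz, 34 kHz.
k=3: 43.5 kHz, 49.5 kHz.
k=4: 59 kHz, 65 kHz.
Within [20 kHz, 44.5 kHz]: 28 kHz, 34 kHz, 43.5 kHz.

28 kHz, 34 kHz, 43.5 kHz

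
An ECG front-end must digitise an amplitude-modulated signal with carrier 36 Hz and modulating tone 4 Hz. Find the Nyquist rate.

80 Hz

AM sidebands sit at fc ± fm = 32 Hz and 40 Hz.
Highest-frequency component: 40 Hz.
Nyquist rate = 2 × 40 Hz = 80 Hz.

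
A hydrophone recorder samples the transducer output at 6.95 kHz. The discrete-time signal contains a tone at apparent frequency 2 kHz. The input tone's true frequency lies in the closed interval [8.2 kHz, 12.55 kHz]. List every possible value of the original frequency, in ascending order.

Frequencies that alias to 2 kHz are k·fs ± 2 kHz for integer k ≥ 0.
k=0: 2 kHz.
k=1: 4.95 kHz, 8.95 kHz.
k=2: 11.9 kHz, 15.9 kHz.
k=3: 18.85 kHz, 22.85 kHz.
Within [8.2 kHz, 12.55 kHz]: 8.95 kHz, 11.9 kHz.

8.95 kHz, 11.9 kHz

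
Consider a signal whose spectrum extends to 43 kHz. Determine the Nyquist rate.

Nyquist rate = 2 × 43 kHz = 86 kHz.

86 kHz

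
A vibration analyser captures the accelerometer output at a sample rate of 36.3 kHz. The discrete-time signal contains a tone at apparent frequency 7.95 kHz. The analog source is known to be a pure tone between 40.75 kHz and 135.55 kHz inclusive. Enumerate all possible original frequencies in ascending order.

44.25 kHz, 64.65 kHz, 80.55 kHz, 100.95 kHz, 116.85 kHz

Frequencies that alias to 7.95 kHz are k·fs ± 7.95 kHz for integer k ≥ 0.
k=0: 7.95 kHz.
k=1: 28.35 kHz, 44.25 kHz.
k=2: 64.65 kHz, 80.55 kHz.
k=3: 100.95 kHz, 116.85 kHz.
k=4: 137.25 kHz, 153.15 kHz.
Within [40.75 kHz, 135.55 kHz]: 44.25 kHz, 64.65 kHz, 80.55 kHz, 100.95 kHz, 116.85 kHz.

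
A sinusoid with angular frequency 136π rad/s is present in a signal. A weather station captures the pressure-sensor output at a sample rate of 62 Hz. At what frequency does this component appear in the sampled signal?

6 Hz

ω = 136π rad/s → f = ω/(2π) = 68 Hz.
68 Hz mod fs = 6 Hz.
6 Hz ≤ fs/2 = 31 Hz, appears at 6 Hz.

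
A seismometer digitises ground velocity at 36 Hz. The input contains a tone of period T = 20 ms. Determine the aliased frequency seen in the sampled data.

T = 20 ms → f = 1/T = 50 Hz.
50 Hz mod fs = 14 Hz.
14 Hz ≤ fs/2 = 18 Hz, appears at 14 Hz.

14 Hz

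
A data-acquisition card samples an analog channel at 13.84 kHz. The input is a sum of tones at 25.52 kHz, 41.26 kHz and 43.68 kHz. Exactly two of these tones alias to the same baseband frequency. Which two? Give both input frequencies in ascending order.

fs/2 = 6.92 kHz.
25.52 kHz mod fs = 11.68 kHz.
11.68 kHz > fs/2 = 6.92 kHz, folds to fs − 11.68 kHz = 2.16 kHz.
41.26 kHz mod fs = 13.58 kHz.
13.58 kHz > fs/2 = 6.92 kHz, folds to fs − 13.58 kHz = 0.26 kHz.
43.68 kHz mod fs = 2.16 kHz.
2.16 kHz ≤ fs/2 = 6.92 kHz, appears at 2.16 kHz.
25.52 kHz and 43.68 kHz both map to 2.16 kHz.

25.52 kHz, 43.68 kHz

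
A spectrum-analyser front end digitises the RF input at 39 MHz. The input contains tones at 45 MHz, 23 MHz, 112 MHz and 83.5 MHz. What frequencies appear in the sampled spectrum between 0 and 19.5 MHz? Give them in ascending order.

5 MHz, 5.5 MHz, 6 MHz, 16 MHz

fs/2 = 19.5 MHz.
45 MHz mod fs = 6 MHz.
6 MHz ≤ fs/2 = 19.5 MHz, appears at 6 MHz.
23 MHz > fs/2 = 19.5 MHz, folds to fs − 23 MHz = 16 MHz.
112 MHz mod fs = 34 MHz.
34 MHz > fs/2 = 19.5 MHz, folds to fs − 34 MHz = 5 MHz.
83.5 MHz mod fs = 5.5 MHz.
5.5 MHz ≤ fs/2 = 19.5 MHz, appears at 5.5 MHz.
Distinct values: {5 MHz, 5.5 MHz, 6 MHz, 16 MHz}.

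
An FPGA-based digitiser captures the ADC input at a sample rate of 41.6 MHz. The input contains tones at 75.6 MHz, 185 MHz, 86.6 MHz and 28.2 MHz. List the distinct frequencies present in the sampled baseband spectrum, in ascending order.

3.4 MHz, 7.6 MHz, 13.4 MHz, 18.6 MHz

fs/2 = 20.8 MHz.
75.6 MHz mod fs = 34 MHz.
34 MHz > fs/2 = 20.8 MHz, folds to fs − 34 MHz = 7.6 MHz.
185 MHz mod fs = 18.6 MHz.
18.6 MHz ≤ fs/2 = 20.8 MHz, appears at 18.6 MHz.
86.6 MHz mod fs = 3.4 MHz.
3.4 MHz ≤ fs/2 = 20.8 MHz, appears at 3.4 MHz.
28.2 MHz > fs/2 = 20.8 MHz, folds to fs − 28.2 MHz = 13.4 MHz.
Distinct values: {3.4 MHz, 7.6 MHz, 13.4 MHz, 18.6 MHz}.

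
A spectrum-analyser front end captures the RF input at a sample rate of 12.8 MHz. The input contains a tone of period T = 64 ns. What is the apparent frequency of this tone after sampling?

T = 64 ns → f = 1/T = 15.625 MHz.
15.625 MHz mod fs = 2.825 MHz.
2.825 MHz ≤ fs/2 = 6.4 MHz, appears at 2.825 MHz.

2.825 MHz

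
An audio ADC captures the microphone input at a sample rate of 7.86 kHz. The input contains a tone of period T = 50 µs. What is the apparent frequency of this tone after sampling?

3.58 kHz

T = 50 µs → f = 1/T = 20 kHz.
20 kHz mod fs = 4.28 kHz.
4.28 kHz > fs/2 = 3.93 kHz, folds to fs − 4.28 kHz = 3.58 kHz.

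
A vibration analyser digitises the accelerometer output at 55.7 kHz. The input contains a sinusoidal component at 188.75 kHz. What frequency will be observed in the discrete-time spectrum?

21.65 kHz

188.75 kHz mod fs = 21.65 kHz.
21.65 kHz ≤ fs/2 = 27.85 kHz, appears at 21.65 kHz.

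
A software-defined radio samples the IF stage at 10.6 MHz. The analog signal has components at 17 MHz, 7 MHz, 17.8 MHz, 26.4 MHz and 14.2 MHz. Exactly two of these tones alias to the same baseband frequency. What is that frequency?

3.6 MHz

fs/2 = 5.3 MHz.
17 MHz mod fs = 6.4 MHz.
6.4 MHz > fs/2 = 5.3 MHz, folds to fs − 6.4 MHz = 4.2 MHz.
7 MHz > fs/2 = 5.3 MHz, folds to fs − 7 MHz = 3.6 MHz.
17.8 MHz mod fs = 7.2 MHz.
7.2 MHz > fs/2 = 5.3 MHz, folds to fs − 7.2 MHz = 3.4 MHz.
26.4 MHz mod fs = 5.2 MHz.
5.2 MHz ≤ fs/2 = 5.3 MHz, appears at 5.2 MHz.
14.2 MHz mod fs = 3.6 MHz.
3.6 MHz ≤ fs/2 = 5.3 MHz, appears at 3.6 MHz.
7 MHz and 14.2 MHz both map to 3.6 MHz.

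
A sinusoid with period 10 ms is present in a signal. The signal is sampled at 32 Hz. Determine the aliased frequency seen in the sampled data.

4 Hz

T = 10 ms → f = 1/T = 100 Hz.
100 Hz mod fs = 4 Hz.
4 Hz ≤ fs/2 = 16 Hz, appears at 4 Hz.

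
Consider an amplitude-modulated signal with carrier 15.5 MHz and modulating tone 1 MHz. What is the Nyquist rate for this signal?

33 MHz

AM sidebands sit at fc ± fm = 14.5 MHz and 16.5 MHz.
Highest-frequency component: 16.5 MHz.
Nyquist rate = 2 × 16.5 MHz = 33 MHz.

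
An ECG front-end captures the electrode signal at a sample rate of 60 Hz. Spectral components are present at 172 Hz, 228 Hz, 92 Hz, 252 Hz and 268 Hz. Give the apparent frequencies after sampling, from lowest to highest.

8 Hz, 12 Hz, 28 Hz

fs/2 = 30 Hz.
172 Hz mod fs = 52 Hz.
52 Hz > fs/2 = 30 Hz, folds to fs − 52 Hz = 8 Hz.
228 Hz mod fs = 48 Hz.
48 Hz > fs/2 = 30 Hz, folds to fs − 48 Hz = 12 Hz.
92 Hz mod fs = 32 Hz.
32 Hz > fs/2 = 30 Hz, folds to fs − 32 Hz = 28 Hz.
252 Hz mod fs = 12 Hz.
12 Hz ≤ fs/2 = 30 Hz, appears at 12 Hz.
268 Hz mod fs = 28 Hz.
28 Hz ≤ fs/2 = 30 Hz, appears at 28 Hz.
Distinct values: {8 Hz, 12 Hz, 28 Hz}.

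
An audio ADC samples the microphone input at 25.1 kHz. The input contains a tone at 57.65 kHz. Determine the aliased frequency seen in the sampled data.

57.65 kHz mod fs = 7.45 kHz.
7.45 kHz ≤ fs/2 = 12.55 kHz, appears at 7.45 kHz.

7.45 kHz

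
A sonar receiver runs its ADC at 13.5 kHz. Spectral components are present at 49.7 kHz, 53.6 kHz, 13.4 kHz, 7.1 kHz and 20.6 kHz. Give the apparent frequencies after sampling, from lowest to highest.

0.1 kHz, 0.4 kHz, 4.3 kHz, 6.4 kHz

fs/2 = 6.75 kHz.
49.7 kHz mod fs = 9.2 kHz.
9.2 kHz > fs/2 = 6.75 kHz, folds to fs − 9.2 kHz = 4.3 kHz.
53.6 kHz mod fs = 13.1 kHz.
13.1 kHz > fs/2 = 6.75 kHz, folds to fs − 13.1 kHz = 0.4 kHz.
13.4 kHz > fs/2 = 6.75 kHz, folds to fs − 13.4 kHz = 0.1 kHz.
7.1 kHz > fs/2 = 6.75 kHz, folds to fs − 7.1 kHz = 6.4 kHz.
20.6 kHz mod fs = 7.1 kHz.
7.1 kHz > fs/2 = 6.75 kHz, folds to fs − 7.1 kHz = 6.4 kHz.
Distinct values: {0.1 kHz, 0.4 kHz, 4.3 kHz, 6.4 kHz}.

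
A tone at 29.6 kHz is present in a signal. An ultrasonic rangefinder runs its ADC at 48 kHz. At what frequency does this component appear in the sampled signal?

29.6 kHz > fs/2 = 24 kHz, folds to fs − 29.6 kHz = 18.4 kHz.

18.4 kHz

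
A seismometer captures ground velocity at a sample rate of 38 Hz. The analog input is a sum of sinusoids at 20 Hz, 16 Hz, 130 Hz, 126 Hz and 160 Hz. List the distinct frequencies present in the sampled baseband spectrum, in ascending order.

fs/2 = 19 Hz.
20 Hz > fs/2 = 19 Hz, folds to fs − 20 Hz = 18 Hz.
16 Hz ≤ fs/2 = 19 Hz, passes unchanged.
130 Hz mod fs = 16 Hz.
16 Hz ≤ fs/2 = 19 Hz, appears at 16 Hz.
126 Hz mod fs = 12 Hz.
12 Hz ≤ fs/2 = 19 Hz, appears at 12 Hz.
160 Hz mod fs = 8 Hz.
8 Hz ≤ fs/2 = 19 Hz, appears at 8 Hz.
Distinct values: {8 Hz, 12 Hz, 16 Hz, 18 Hz}.

8 Hz, 12 Hz, 16 Hz, 18 Hz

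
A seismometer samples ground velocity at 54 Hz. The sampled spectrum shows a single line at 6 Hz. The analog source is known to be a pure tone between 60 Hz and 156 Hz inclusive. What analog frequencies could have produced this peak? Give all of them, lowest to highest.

60 Hz, 102 Hz, 114 Hz, 156 Hz

Frequencies that alias to 6 Hz are k·fs ± 6 Hz for integer k ≥ 0.
k=0: 6 Hz.
k=1: 48 Hz, 60 Hz.
k=2: 102 Hz, 114 Hz.
k=3: 156 Hz, 168 Hz.
k=4: 210 Hz, 222 Hz.
Within [60 Hz, 156 Hz]: 60 Hz, 102 Hz, 114 Hz, 156 Hz.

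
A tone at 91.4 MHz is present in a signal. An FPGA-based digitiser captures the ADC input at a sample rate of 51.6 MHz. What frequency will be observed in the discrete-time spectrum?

11.8 MHz

91.4 MHz mod fs = 39.8 MHz.
39.8 MHz > fs/2 = 25.8 MHz, folds to fs − 39.8 MHz = 11.8 MHz.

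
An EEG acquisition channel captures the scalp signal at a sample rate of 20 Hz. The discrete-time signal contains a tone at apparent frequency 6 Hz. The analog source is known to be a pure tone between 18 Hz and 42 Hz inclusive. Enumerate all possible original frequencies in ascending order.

Frequencies that alias to 6 Hz are k·fs ± 6 Hz for integer k ≥ 0.
k=0: 6 Hz.
k=1: 14 Hz, 26 Hz.
k=2: 34 Hz, 46 Hz.
k=3: 54 Hz, 66 Hz.
Within [18 Hz, 42 Hz]: 26 Hz, 34 Hz.

26 Hz, 34 Hz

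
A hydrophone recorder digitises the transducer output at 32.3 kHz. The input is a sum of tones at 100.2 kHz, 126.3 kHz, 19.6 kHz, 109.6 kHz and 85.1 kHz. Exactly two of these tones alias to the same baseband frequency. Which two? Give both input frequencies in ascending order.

19.6 kHz, 109.6 kHz

fs/2 = 16.15 kHz.
100.2 kHz mod fs = 3.3 kHz.
3.3 kHz ≤ fs/2 = 16.15 kHz, appears at 3.3 kHz.
126.3 kHz mod fs = 29.4 kHz.
29.4 kHz > fs/2 = 16.15 kHz, folds to fs − 29.4 kHz = 2.9 kHz.
19.6 kHz > fs/2 = 16.15 kHz, folds to fs − 19.6 kHz = 12.7 kHz.
109.6 kHz mod fs = 12.7 kHz.
12.7 kHz ≤ fs/2 = 16.15 kHz, appears at 12.7 kHz.
85.1 kHz mod fs = 20.5 kHz.
20.5 kHz > fs/2 = 16.15 kHz, folds to fs − 20.5 kHz = 11.8 kHz.
19.6 kHz and 109.6 kHz both map to 12.7 kHz.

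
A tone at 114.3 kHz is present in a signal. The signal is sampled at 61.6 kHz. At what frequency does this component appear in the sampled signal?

114.3 kHz mod fs = 52.7 kHz.
52.7 kHz > fs/2 = 30.8 kHz, folds to fs − 52.7 kHz = 8.9 kHz.

8.9 kHz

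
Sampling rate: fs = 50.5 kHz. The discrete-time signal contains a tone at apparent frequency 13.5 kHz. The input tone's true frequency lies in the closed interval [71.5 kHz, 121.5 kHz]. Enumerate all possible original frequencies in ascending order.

87.5 kHz, 114.5 kHz

Frequencies that alias to 13.5 kHz are k·fs ± 13.5 kHz for integer k ≥ 0.
k=0: 13.5 kHz.
k=1: 37 kHz, 64 kHz.
k=2: 87.5 kHz, 114.5 kHz.
k=3: 138 kHz, 165 kHz.
Within [71.5 kHz, 121.5 kHz]: 87.5 kHz, 114.5 kHz.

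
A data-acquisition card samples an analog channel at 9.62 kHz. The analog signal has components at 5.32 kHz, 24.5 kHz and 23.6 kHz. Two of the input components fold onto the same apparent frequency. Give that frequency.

fs/2 = 4.81 kHz.
5.32 kHz > fs/2 = 4.81 kHz, folds to fs − 5.32 kHz = 4.3 kHz.
24.5 kHz mod fs = 5.26 kHz.
5.26 kHz > fs/2 = 4.81 kHz, folds to fs − 5.26 kHz = 4.36 kHz.
23.6 kHz mod fs = 4.36 kHz.
4.36 kHz ≤ fs/2 = 4.81 kHz, appears at 4.36 kHz.
23.6 kHz and 24.5 kHz both map to 4.36 kHz.

4.36 kHz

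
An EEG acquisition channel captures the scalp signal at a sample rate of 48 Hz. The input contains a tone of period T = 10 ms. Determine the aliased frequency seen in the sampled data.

T = 10 ms → f = 1/T = 100 Hz.
100 Hz mod fs = 4 Hz.
4 Hz ≤ fs/2 = 24 Hz, appears at 4 Hz.

4 Hz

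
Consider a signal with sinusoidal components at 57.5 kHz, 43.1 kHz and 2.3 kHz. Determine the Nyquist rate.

115 kHz

Highest-frequency component: 57.5 kHz.
Nyquist rate = 2 × 57.5 kHz = 115 kHz.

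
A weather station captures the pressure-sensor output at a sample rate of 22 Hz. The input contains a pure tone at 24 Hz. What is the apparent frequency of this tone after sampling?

2 Hz

24 Hz mod fs = 2 Hz.
2 Hz ≤ fs/2 = 11 Hz, appears at 2 Hz.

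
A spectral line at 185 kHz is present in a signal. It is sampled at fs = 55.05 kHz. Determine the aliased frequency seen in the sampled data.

185 kHz mod fs = 19.85 kHz.
19.85 kHz ≤ fs/2 = 27.525 kHz, appears at 19.85 kHz.

19.85 kHz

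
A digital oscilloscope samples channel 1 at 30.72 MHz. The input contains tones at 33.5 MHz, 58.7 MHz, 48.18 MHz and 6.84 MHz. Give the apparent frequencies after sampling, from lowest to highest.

fs/2 = 15.36 MHz.
33.5 MHz mod fs = 2.78 MHz.
2.78 MHz ≤ fs/2 = 15.36 MHz, appears at 2.78 MHz.
58.7 MHz mod fs = 27.98 MHz.
27.98 MHz > fs/2 = 15.36 MHz, folds to fs − 27.98 MHz = 2.74 MHz.
48.18 MHz mod fs = 17.46 MHz.
17.46 MHz > fs/2 = 15.36 MHz, folds to fs − 17.46 MHz = 13.26 MHz.
6.84 MHz ≤ fs/2 = 15.36 MHz, passes unchanged.
Distinct values: {2.74 MHz, 2.78 MHz, 6.84 MHz, 13.26 MHz}.

2.74 MHz, 2.78 MHz, 6.84 MHz, 13.26 MHz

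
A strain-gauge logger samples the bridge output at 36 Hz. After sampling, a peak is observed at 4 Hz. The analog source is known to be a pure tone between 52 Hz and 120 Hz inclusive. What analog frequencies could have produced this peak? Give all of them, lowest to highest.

Frequencies that alias to 4 Hz are k·fs ± 4 Hz for integer k ≥ 0.
k=0: 4 Hz.
k=1: 32 Hz, 40 Hz.
k=2: 68 Hz, 76 Hz.
k=3: 104 Hz, 112 Hz.
k=4: 140 Hz, 148 Hz.
Within [52 Hz, 120 Hz]: 68 Hz, 76 Hz, 104 Hz, 112 Hz.

68 Hz, 76 Hz, 104 Hz, 112 Hz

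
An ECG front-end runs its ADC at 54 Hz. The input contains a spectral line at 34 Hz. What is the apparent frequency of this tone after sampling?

20 Hz

34 Hz > fs/2 = 27 Hz, folds to fs − 34 Hz = 20 Hz.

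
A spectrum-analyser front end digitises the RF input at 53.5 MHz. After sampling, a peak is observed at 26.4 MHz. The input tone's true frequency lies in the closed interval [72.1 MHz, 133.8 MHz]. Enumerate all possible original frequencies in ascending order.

Frequencies that alias to 26.4 MHz are k·fs ± 26.4 MHz for integer k ≥ 0.
k=0: 26.4 MHz.
k=1: 27.1 MHz, 79.9 MHz.
k=2: 80.6 MHz, 133.4 MHz.
k=3: 134.1 MHz, 186.9 MHz.
Within [72.1 MHz, 133.8 MHz]: 79.9 MHz, 80.6 MHz, 133.4 MHz.

79.9 MHz, 80.6 MHz, 133.4 MHz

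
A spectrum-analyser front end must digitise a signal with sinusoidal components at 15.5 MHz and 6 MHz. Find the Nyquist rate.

31 MHz

Highest-frequency component: 15.5 MHz.
Nyquist rate = 2 × 15.5 MHz = 31 MHz.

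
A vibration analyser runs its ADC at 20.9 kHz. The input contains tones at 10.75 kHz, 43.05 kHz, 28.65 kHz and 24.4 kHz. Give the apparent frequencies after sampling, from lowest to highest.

fs/2 = 10.45 kHz.
10.75 kHz > fs/2 = 10.45 kHz, folds to fs − 10.75 kHz = 10.15 kHz.
43.05 kHz mod fs = 1.25 kHz.
1.25 kHz ≤ fs/2 = 10.45 kHz, appears at 1.25 kHz.
28.65 kHz mod fs = 7.75 kHz.
7.75 kHz ≤ fs/2 = 10.45 kHz, appears at 7.75 kHz.
24.4 kHz mod fs = 3.5 kHz.
3.5 kHz ≤ fs/2 = 10.45 kHz, appears at 3.5 kHz.
Distinct values: {1.25 kHz, 3.5 kHz, 7.75 kHz, 10.15 kHz}.

1.25 kHz, 3.5 kHz, 7.75 kHz, 10.15 kHz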